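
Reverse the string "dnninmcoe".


Input: dnninmcoe
Reading characters right to left:
  Position 8: 'e'
  Position 7: 'o'
  Position 6: 'c'
  Position 5: 'm'
  Position 4: 'n'
  Position 3: 'i'
  Position 2: 'n'
  Position 1: 'n'
  Position 0: 'd'
Reversed: eocmninnd

eocmninnd


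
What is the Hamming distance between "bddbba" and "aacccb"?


Comparing "bddbba" and "aacccb" position by position:
  Position 0: 'b' vs 'a' => differ
  Position 1: 'd' vs 'a' => differ
  Position 2: 'd' vs 'c' => differ
  Position 3: 'b' vs 'c' => differ
  Position 4: 'b' vs 'c' => differ
  Position 5: 'a' vs 'b' => differ
Total differences (Hamming distance): 6

6


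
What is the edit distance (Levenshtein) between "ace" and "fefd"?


Computing edit distance: "ace" -> "fefd"
DP table:
           f    e    f    d
      0    1    2    3    4
  a   1    1    2    3    4
  c   2    2    2    3    4
  e   3    3    2    3    4
Edit distance = dp[3][4] = 4

4


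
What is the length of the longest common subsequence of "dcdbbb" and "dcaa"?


LCS of "dcdbbb" and "dcaa"
DP table:
           d    c    a    a
      0    0    0    0    0
  d   0    1    1    1    1
  c   0    1    2    2    2
  d   0    1    2    2    2
  b   0    1    2    2    2
  b   0    1    2    2    2
  b   0    1    2    2    2
LCS length = dp[6][4] = 2

2


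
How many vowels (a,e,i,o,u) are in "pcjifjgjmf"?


Input: pcjifjgjmf
Checking each character:
  'p' at position 0: consonant
  'c' at position 1: consonant
  'j' at position 2: consonant
  'i' at position 3: vowel (running total: 1)
  'f' at position 4: consonant
  'j' at position 5: consonant
  'g' at position 6: consonant
  'j' at position 7: consonant
  'm' at position 8: consonant
  'f' at position 9: consonant
Total vowels: 1

1


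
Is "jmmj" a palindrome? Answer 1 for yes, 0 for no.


Input: jmmj
Reversed: jmmj
  Compare pos 0 ('j') with pos 3 ('j'): match
  Compare pos 1 ('m') with pos 2 ('m'): match
Result: palindrome

1


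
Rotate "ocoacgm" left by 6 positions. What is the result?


Input: "ocoacgm", rotate left by 6
First 6 characters: "ocoacg"
Remaining characters: "m"
Concatenate remaining + first: "m" + "ocoacg" = "mocoacg"

mocoacg


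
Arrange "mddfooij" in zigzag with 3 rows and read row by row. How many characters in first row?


Zigzag "mddfooij" into 3 rows:
Placing characters:
  'm' => row 0
  'd' => row 1
  'd' => row 2
  'f' => row 1
  'o' => row 0
  'o' => row 1
  'i' => row 2
  'j' => row 1
Rows:
  Row 0: "mo"
  Row 1: "dfoj"
  Row 2: "di"
First row length: 2

2


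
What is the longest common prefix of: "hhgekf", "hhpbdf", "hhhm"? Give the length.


Words: hhgekf, hhpbdf, hhhm
  Position 0: all 'h' => match
  Position 1: all 'h' => match
  Position 2: ('g', 'p', 'h') => mismatch, stop
LCP = "hh" (length 2)

2


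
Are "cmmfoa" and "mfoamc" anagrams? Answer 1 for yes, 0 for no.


Strings: "cmmfoa", "mfoamc"
Sorted first:  acfmmo
Sorted second: acfmmo
Sorted forms match => anagrams

1


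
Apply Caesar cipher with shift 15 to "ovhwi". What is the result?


Caesar cipher: shift "ovhwi" by 15
  'o' (pos 14) + 15 = pos 3 = 'd'
  'v' (pos 21) + 15 = pos 10 = 'k'
  'h' (pos 7) + 15 = pos 22 = 'w'
  'w' (pos 22) + 15 = pos 11 = 'l'
  'i' (pos 8) + 15 = pos 23 = 'x'
Result: dkwlx

dkwlx


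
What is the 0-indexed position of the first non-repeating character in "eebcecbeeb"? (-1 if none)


Input: eebcecbeeb
Character frequencies:
  'b': 3
  'c': 2
  'e': 5
Scanning left to right for freq == 1:
  Position 0 ('e'): freq=5, skip
  Position 1 ('e'): freq=5, skip
  Position 2 ('b'): freq=3, skip
  Position 3 ('c'): freq=2, skip
  Position 4 ('e'): freq=5, skip
  Position 5 ('c'): freq=2, skip
  Position 6 ('b'): freq=3, skip
  Position 7 ('e'): freq=5, skip
  Position 8 ('e'): freq=5, skip
  Position 9 ('b'): freq=3, skip
  No unique character found => answer = -1

-1


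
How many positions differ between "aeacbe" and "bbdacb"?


Comparing "aeacbe" and "bbdacb" position by position:
  Position 0: 'a' vs 'b' => DIFFER
  Position 1: 'e' vs 'b' => DIFFER
  Position 2: 'a' vs 'd' => DIFFER
  Position 3: 'c' vs 'a' => DIFFER
  Position 4: 'b' vs 'c' => DIFFER
  Position 5: 'e' vs 'b' => DIFFER
Positions that differ: 6

6


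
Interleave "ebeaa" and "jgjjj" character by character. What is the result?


Interleaving "ebeaa" and "jgjjj":
  Position 0: 'e' from first, 'j' from second => "ej"
  Position 1: 'b' from first, 'g' from second => "bg"
  Position 2: 'e' from first, 'j' from second => "ej"
  Position 3: 'a' from first, 'j' from second => "aj"
  Position 4: 'a' from first, 'j' from second => "aj"
Result: ejbgejajaj

ejbgejajaj


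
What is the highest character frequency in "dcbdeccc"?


Input: dcbdeccc
Character counts:
  'b': 1
  'c': 4
  'd': 2
  'e': 1
Maximum frequency: 4

4


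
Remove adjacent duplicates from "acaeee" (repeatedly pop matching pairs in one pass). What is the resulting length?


Input: acaeee
Stack-based adjacent duplicate removal:
  Read 'a': push. Stack: a
  Read 'c': push. Stack: ac
  Read 'a': push. Stack: aca
  Read 'e': push. Stack: acae
  Read 'e': matches stack top 'e' => pop. Stack: aca
  Read 'e': push. Stack: acae
Final stack: "acae" (length 4)

4


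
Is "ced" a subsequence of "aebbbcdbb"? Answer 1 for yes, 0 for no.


Check if "ced" is a subsequence of "aebbbcdbb"
Greedy scan:
  Position 0 ('a'): no match needed
  Position 1 ('e'): no match needed
  Position 2 ('b'): no match needed
  Position 3 ('b'): no match needed
  Position 4 ('b'): no match needed
  Position 5 ('c'): matches sub[0] = 'c'
  Position 6 ('d'): no match needed
  Position 7 ('b'): no match needed
  Position 8 ('b'): no match needed
Only matched 1/3 characters => not a subsequence

0


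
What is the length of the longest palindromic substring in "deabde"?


Input: "deabde"
Checking substrings for palindromes:
  No multi-char palindromic substrings found
Longest palindromic substring: "d" with length 1

1


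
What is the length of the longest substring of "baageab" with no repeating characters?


Input: "baageab"
Sliding window (track last position of each char):
  Position 0 ('b'): window [0,0] length 1 -- new best
  Position 1 ('a'): window [0,1] length 2 -- new best
  Position 2 ('a'): repeat (last at 1), move window start to 2
  Position 2 ('a'): window [2,2] length 1
  Position 3 ('g'): window [2,3] length 2
  Position 4 ('e'): window [2,4] length 3 -- new best
  Position 5 ('a'): repeat (last at 2), move window start to 3
  Position 5 ('a'): window [3,5] length 3
  Position 6 ('b'): window [3,6] length 4 -- new best
Longest substring with no repeats: "geab" with length 4

4


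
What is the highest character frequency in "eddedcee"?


Input: eddedcee
Character counts:
  'c': 1
  'd': 3
  'e': 4
Maximum frequency: 4

4


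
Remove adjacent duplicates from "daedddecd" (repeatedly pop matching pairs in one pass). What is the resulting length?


Input: daedddecd
Stack-based adjacent duplicate removal:
  Read 'd': push. Stack: d
  Read 'a': push. Stack: da
  Read 'e': push. Stack: dae
  Read 'd': push. Stack: daed
  Read 'd': matches stack top 'd' => pop. Stack: dae
  Read 'd': push. Stack: daed
  Read 'e': push. Stack: daede
  Read 'c': push. Stack: daedec
  Read 'd': push. Stack: daedecd
Final stack: "daedecd" (length 7)

7


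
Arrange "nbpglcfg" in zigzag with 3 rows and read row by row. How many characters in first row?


Zigzag "nbpglcfg" into 3 rows:
Placing characters:
  'n' => row 0
  'b' => row 1
  'p' => row 2
  'g' => row 1
  'l' => row 0
  'c' => row 1
  'f' => row 2
  'g' => row 1
Rows:
  Row 0: "nl"
  Row 1: "bgcg"
  Row 2: "pf"
First row length: 2

2


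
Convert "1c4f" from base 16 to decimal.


Input: "1c4f" in base 16
Positional expansion:
  Digit '1' (value 1) x 16^3 = 4096
  Digit 'c' (value 12) x 16^2 = 3072
  Digit '4' (value 4) x 16^1 = 64
  Digit 'f' (value 15) x 16^0 = 15
Sum = 7247

7247


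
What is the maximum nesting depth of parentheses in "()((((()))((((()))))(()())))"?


Input: "()((((()))((((()))))(()())))"
Tracking depth:
  Position 0 '(': depth becomes 1
  Position 1 ')': depth becomes 0
  Position 2 '(': depth becomes 1
  Position 3 '(': depth becomes 2
  Position 4 '(': depth becomes 3
  Position 5 '(': depth becomes 4
  Position 6 '(': depth becomes 5
  Position 7 ')': depth becomes 4
  Position 8 ')': depth becomes 3
  Position 9 ')': depth becomes 2
  Position 10 '(': depth becomes 3
  Position 11 '(': depth becomes 4
  Position 12 '(': depth becomes 5
  Position 13 '(': depth becomes 6
  Position 14 '(': depth becomes 7
  Position 15 ')': depth becomes 6
  Position 16 ')': depth becomes 5
  Position 17 ')': depth becomes 4
  Position 18 ')': depth becomes 3
  Position 19 ')': depth becomes 2
  Position 20 '(': depth becomes 3
  Position 21 '(': depth becomes 4
  Position 22 ')': depth becomes 3
  Position 23 '(': depth becomes 4
  Position 24 ')': depth becomes 3
  Position 25 ')': depth becomes 2
  Position 26 ')': depth becomes 1
  Position 27 ')': depth becomes 0
Maximum depth reached: 7

7


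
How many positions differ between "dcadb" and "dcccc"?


Comparing "dcadb" and "dcccc" position by position:
  Position 0: 'd' vs 'd' => same
  Position 1: 'c' vs 'c' => same
  Position 2: 'a' vs 'c' => DIFFER
  Position 3: 'd' vs 'c' => DIFFER
  Position 4: 'b' vs 'c' => DIFFER
Positions that differ: 3

3


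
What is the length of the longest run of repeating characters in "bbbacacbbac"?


Input: "bbbacacbbac"
Scanning for longest run:
  Position 1 ('b'): continues run of 'b', length=2
  Position 2 ('b'): continues run of 'b', length=3
  Position 3 ('a'): new char, reset run to 1
  Position 4 ('c'): new char, reset run to 1
  Position 5 ('a'): new char, reset run to 1
  Position 6 ('c'): new char, reset run to 1
  Position 7 ('b'): new char, reset run to 1
  Position 8 ('b'): continues run of 'b', length=2
  Position 9 ('a'): new char, reset run to 1
  Position 10 ('c'): new char, reset run to 1
Longest run: 'b' with length 3

3


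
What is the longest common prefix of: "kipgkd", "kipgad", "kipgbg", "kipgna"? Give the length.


Words: kipgkd, kipgad, kipgbg, kipgna
  Position 0: all 'k' => match
  Position 1: all 'i' => match
  Position 2: all 'p' => match
  Position 3: all 'g' => match
  Position 4: ('k', 'a', 'b', 'n') => mismatch, stop
LCP = "kipg" (length 4)

4


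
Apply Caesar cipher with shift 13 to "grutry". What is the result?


Caesar cipher: shift "grutry" by 13
  'g' (pos 6) + 13 = pos 19 = 't'
  'r' (pos 17) + 13 = pos 4 = 'e'
  'u' (pos 20) + 13 = pos 7 = 'h'
  't' (pos 19) + 13 = pos 6 = 'g'
  'r' (pos 17) + 13 = pos 4 = 'e'
  'y' (pos 24) + 13 = pos 11 = 'l'
Result: tehgel

tehgel


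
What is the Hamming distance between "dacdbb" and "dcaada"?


Comparing "dacdbb" and "dcaada" position by position:
  Position 0: 'd' vs 'd' => same
  Position 1: 'a' vs 'c' => differ
  Position 2: 'c' vs 'a' => differ
  Position 3: 'd' vs 'a' => differ
  Position 4: 'b' vs 'd' => differ
  Position 5: 'b' vs 'a' => differ
Total differences (Hamming distance): 5

5


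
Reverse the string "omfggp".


Input: omfggp
Reading characters right to left:
  Position 5: 'p'
  Position 4: 'g'
  Position 3: 'g'
  Position 2: 'f'
  Position 1: 'm'
  Position 0: 'o'
Reversed: pggfmo

pggfmo


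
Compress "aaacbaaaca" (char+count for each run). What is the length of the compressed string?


Input: aaacbaaaca
Runs:
  'a' x 3 => "a3"
  'c' x 1 => "c1"
  'b' x 1 => "b1"
  'a' x 3 => "a3"
  'c' x 1 => "c1"
  'a' x 1 => "a1"
Compressed: "a3c1b1a3c1a1"
Compressed length: 12

12


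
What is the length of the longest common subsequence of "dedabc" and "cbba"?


LCS of "dedabc" and "cbba"
DP table:
           c    b    b    a
      0    0    0    0    0
  d   0    0    0    0    0
  e   0    0    0    0    0
  d   0    0    0    0    0
  a   0    0    0    0    1
  b   0    0    1    1    1
  c   0    1    1    1    1
LCS length = dp[6][4] = 1

1


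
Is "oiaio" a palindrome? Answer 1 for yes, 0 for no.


Input: oiaio
Reversed: oiaio
  Compare pos 0 ('o') with pos 4 ('o'): match
  Compare pos 1 ('i') with pos 3 ('i'): match
Result: palindrome

1


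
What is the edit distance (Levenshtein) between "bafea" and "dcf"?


Computing edit distance: "bafea" -> "dcf"
DP table:
           d    c    f
      0    1    2    3
  b   1    1    2    3
  a   2    2    2    3
  f   3    3    3    2
  e   4    4    4    3
  a   5    5    5    4
Edit distance = dp[5][3] = 4

4


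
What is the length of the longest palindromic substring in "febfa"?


Input: "febfa"
Checking substrings for palindromes:
  No multi-char palindromic substrings found
Longest palindromic substring: "f" with length 1

1


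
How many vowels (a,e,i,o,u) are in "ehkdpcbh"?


Input: ehkdpcbh
Checking each character:
  'e' at position 0: vowel (running total: 1)
  'h' at position 1: consonant
  'k' at position 2: consonant
  'd' at position 3: consonant
  'p' at position 4: consonant
  'c' at position 5: consonant
  'b' at position 6: consonant
  'h' at position 7: consonant
Total vowels: 1

1


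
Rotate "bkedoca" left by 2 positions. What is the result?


Input: "bkedoca", rotate left by 2
First 2 characters: "bk"
Remaining characters: "edoca"
Concatenate remaining + first: "edoca" + "bk" = "edocabk"

edocabk


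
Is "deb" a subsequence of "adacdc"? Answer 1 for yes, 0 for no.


Check if "deb" is a subsequence of "adacdc"
Greedy scan:
  Position 0 ('a'): no match needed
  Position 1 ('d'): matches sub[0] = 'd'
  Position 2 ('a'): no match needed
  Position 3 ('c'): no match needed
  Position 4 ('d'): no match needed
  Position 5 ('c'): no match needed
Only matched 1/3 characters => not a subsequence

0


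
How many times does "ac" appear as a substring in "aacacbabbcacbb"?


Searching for "ac" in "aacacbabbcacbb"
Scanning each position:
  Position 0: "aa" => no
  Position 1: "ac" => MATCH
  Position 2: "ca" => no
  Position 3: "ac" => MATCH
  Position 4: "cb" => no
  Position 5: "ba" => no
  Position 6: "ab" => no
  Position 7: "bb" => no
  Position 8: "bc" => no
  Position 9: "ca" => no
  Position 10: "ac" => MATCH
  Position 11: "cb" => no
  Position 12: "bb" => no
Total occurrences: 3

3


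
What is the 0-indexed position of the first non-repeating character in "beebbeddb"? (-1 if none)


Input: beebbeddb
Character frequencies:
  'b': 4
  'd': 2
  'e': 3
Scanning left to right for freq == 1:
  Position 0 ('b'): freq=4, skip
  Position 1 ('e'): freq=3, skip
  Position 2 ('e'): freq=3, skip
  Position 3 ('b'): freq=4, skip
  Position 4 ('b'): freq=4, skip
  Position 5 ('e'): freq=3, skip
  Position 6 ('d'): freq=2, skip
  Position 7 ('d'): freq=2, skip
  Position 8 ('b'): freq=4, skip
  No unique character found => answer = -1

-1


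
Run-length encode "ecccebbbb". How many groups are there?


Input: ecccebbbb
Scanning for consecutive runs:
  Group 1: 'e' x 1 (positions 0-0)
  Group 2: 'c' x 3 (positions 1-3)
  Group 3: 'e' x 1 (positions 4-4)
  Group 4: 'b' x 4 (positions 5-8)
Total groups: 4

4


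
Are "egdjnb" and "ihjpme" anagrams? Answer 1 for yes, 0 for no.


Strings: "egdjnb", "ihjpme"
Sorted first:  bdegjn
Sorted second: ehijmp
Differ at position 0: 'b' vs 'e' => not anagrams

0


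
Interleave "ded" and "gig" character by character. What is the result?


Interleaving "ded" and "gig":
  Position 0: 'd' from first, 'g' from second => "dg"
  Position 1: 'e' from first, 'i' from second => "ei"
  Position 2: 'd' from first, 'g' from second => "dg"
Result: dgeidg

dgeidg


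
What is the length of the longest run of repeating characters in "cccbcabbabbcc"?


Input: "cccbcabbabbcc"
Scanning for longest run:
  Position 1 ('c'): continues run of 'c', length=2
  Position 2 ('c'): continues run of 'c', length=3
  Position 3 ('b'): new char, reset run to 1
  Position 4 ('c'): new char, reset run to 1
  Position 5 ('a'): new char, reset run to 1
  Position 6 ('b'): new char, reset run to 1
  Position 7 ('b'): continues run of 'b', length=2
  Position 8 ('a'): new char, reset run to 1
  Position 9 ('b'): new char, reset run to 1
  Position 10 ('b'): continues run of 'b', length=2
  Position 11 ('c'): new char, reset run to 1
  Position 12 ('c'): continues run of 'c', length=2
Longest run: 'c' with length 3

3


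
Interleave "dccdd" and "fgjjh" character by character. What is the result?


Interleaving "dccdd" and "fgjjh":
  Position 0: 'd' from first, 'f' from second => "df"
  Position 1: 'c' from first, 'g' from second => "cg"
  Position 2: 'c' from first, 'j' from second => "cj"
  Position 3: 'd' from first, 'j' from second => "dj"
  Position 4: 'd' from first, 'h' from second => "dh"
Result: dfcgcjdjdh

dfcgcjdjdh


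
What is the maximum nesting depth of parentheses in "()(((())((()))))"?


Input: "()(((())((()))))"
Tracking depth:
  Position 0 '(': depth becomes 1
  Position 1 ')': depth becomes 0
  Position 2 '(': depth becomes 1
  Position 3 '(': depth becomes 2
  Position 4 '(': depth becomes 3
  Position 5 '(': depth becomes 4
  Position 6 ')': depth becomes 3
  Position 7 ')': depth becomes 2
  Position 8 '(': depth becomes 3
  Position 9 '(': depth becomes 4
  Position 10 '(': depth becomes 5
  Position 11 ')': depth becomes 4
  Position 12 ')': depth becomes 3
  Position 13 ')': depth becomes 2
  Position 14 ')': depth becomes 1
  Position 15 ')': depth becomes 0
Maximum depth reached: 5

5


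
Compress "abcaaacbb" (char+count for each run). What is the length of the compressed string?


Input: abcaaacbb
Runs:
  'a' x 1 => "a1"
  'b' x 1 => "b1"
  'c' x 1 => "c1"
  'a' x 3 => "a3"
  'c' x 1 => "c1"
  'b' x 2 => "b2"
Compressed: "a1b1c1a3c1b2"
Compressed length: 12

12


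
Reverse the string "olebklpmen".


Input: olebklpmen
Reading characters right to left:
  Position 9: 'n'
  Position 8: 'e'
  Position 7: 'm'
  Position 6: 'p'
  Position 5: 'l'
  Position 4: 'k'
  Position 3: 'b'
  Position 2: 'e'
  Position 1: 'l'
  Position 0: 'o'
Reversed: nemplkbelo

nemplkbelo


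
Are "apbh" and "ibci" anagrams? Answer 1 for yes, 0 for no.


Strings: "apbh", "ibci"
Sorted first:  abhp
Sorted second: bcii
Differ at position 0: 'a' vs 'b' => not anagrams

0


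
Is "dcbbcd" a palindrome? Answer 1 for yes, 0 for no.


Input: dcbbcd
Reversed: dcbbcd
  Compare pos 0 ('d') with pos 5 ('d'): match
  Compare pos 1 ('c') with pos 4 ('c'): match
  Compare pos 2 ('b') with pos 3 ('b'): match
Result: palindrome

1


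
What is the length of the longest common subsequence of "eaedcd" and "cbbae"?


LCS of "eaedcd" and "cbbae"
DP table:
           c    b    b    a    e
      0    0    0    0    0    0
  e   0    0    0    0    0    1
  a   0    0    0    0    1    1
  e   0    0    0    0    1    2
  d   0    0    0    0    1    2
  c   0    1    1    1    1    2
  d   0    1    1    1    1    2
LCS length = dp[6][5] = 2

2


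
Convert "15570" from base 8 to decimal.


Input: "15570" in base 8
Positional expansion:
  Digit '1' (value 1) x 8^4 = 4096
  Digit '5' (value 5) x 8^3 = 2560
  Digit '5' (value 5) x 8^2 = 320
  Digit '7' (value 7) x 8^1 = 56
  Digit '0' (value 0) x 8^0 = 0
Sum = 7032

7032


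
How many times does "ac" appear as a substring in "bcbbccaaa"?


Searching for "ac" in "bcbbccaaa"
Scanning each position:
  Position 0: "bc" => no
  Position 1: "cb" => no
  Position 2: "bb" => no
  Position 3: "bc" => no
  Position 4: "cc" => no
  Position 5: "ca" => no
  Position 6: "aa" => no
  Position 7: "aa" => no
Total occurrences: 0

0


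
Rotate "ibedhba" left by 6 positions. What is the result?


Input: "ibedhba", rotate left by 6
First 6 characters: "ibedhb"
Remaining characters: "a"
Concatenate remaining + first: "a" + "ibedhb" = "aibedhb"

aibedhb


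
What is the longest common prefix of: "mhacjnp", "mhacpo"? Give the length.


Words: mhacjnp, mhacpo
  Position 0: all 'm' => match
  Position 1: all 'h' => match
  Position 2: all 'a' => match
  Position 3: all 'c' => match
  Position 4: ('j', 'p') => mismatch, stop
LCP = "mhac" (length 4)

4


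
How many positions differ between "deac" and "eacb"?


Comparing "deac" and "eacb" position by position:
  Position 0: 'd' vs 'e' => DIFFER
  Position 1: 'e' vs 'a' => DIFFER
  Position 2: 'a' vs 'c' => DIFFER
  Position 3: 'c' vs 'b' => DIFFER
Positions that differ: 4

4


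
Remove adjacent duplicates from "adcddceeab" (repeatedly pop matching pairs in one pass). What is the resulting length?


Input: adcddceeab
Stack-based adjacent duplicate removal:
  Read 'a': push. Stack: a
  Read 'd': push. Stack: ad
  Read 'c': push. Stack: adc
  Read 'd': push. Stack: adcd
  Read 'd': matches stack top 'd' => pop. Stack: adc
  Read 'c': matches stack top 'c' => pop. Stack: ad
  Read 'e': push. Stack: ade
  Read 'e': matches stack top 'e' => pop. Stack: ad
  Read 'a': push. Stack: ada
  Read 'b': push. Stack: adab
Final stack: "adab" (length 4)

4


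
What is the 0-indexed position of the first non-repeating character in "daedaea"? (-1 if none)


Input: daedaea
Character frequencies:
  'a': 3
  'd': 2
  'e': 2
Scanning left to right for freq == 1:
  Position 0 ('d'): freq=2, skip
  Position 1 ('a'): freq=3, skip
  Position 2 ('e'): freq=2, skip
  Position 3 ('d'): freq=2, skip
  Position 4 ('a'): freq=3, skip
  Position 5 ('e'): freq=2, skip
  Position 6 ('a'): freq=3, skip
  No unique character found => answer = -1

-1


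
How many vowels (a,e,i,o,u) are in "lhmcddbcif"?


Input: lhmcddbcif
Checking each character:
  'l' at position 0: consonant
  'h' at position 1: consonant
  'm' at position 2: consonant
  'c' at position 3: consonant
  'd' at position 4: consonant
  'd' at position 5: consonant
  'b' at position 6: consonant
  'c' at position 7: consonant
  'i' at position 8: vowel (running total: 1)
  'f' at position 9: consonant
Total vowels: 1

1


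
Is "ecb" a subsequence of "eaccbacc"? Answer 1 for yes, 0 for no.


Check if "ecb" is a subsequence of "eaccbacc"
Greedy scan:
  Position 0 ('e'): matches sub[0] = 'e'
  Position 1 ('a'): no match needed
  Position 2 ('c'): matches sub[1] = 'c'
  Position 3 ('c'): no match needed
  Position 4 ('b'): matches sub[2] = 'b'
  Position 5 ('a'): no match needed
  Position 6 ('c'): no match needed
  Position 7 ('c'): no match needed
All 3 characters matched => is a subsequence

1


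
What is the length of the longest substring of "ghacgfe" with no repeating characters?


Input: "ghacgfe"
Sliding window (track last position of each char):
  Position 0 ('g'): window [0,0] length 1 -- new best
  Position 1 ('h'): window [0,1] length 2 -- new best
  Position 2 ('a'): window [0,2] length 3 -- new best
  Position 3 ('c'): window [0,3] length 4 -- new best
  Position 4 ('g'): repeat (last at 0), move window start to 1
  Position 4 ('g'): window [1,4] length 4
  Position 5 ('f'): window [1,5] length 5 -- new best
  Position 6 ('e'): window [1,6] length 6 -- new best
Longest substring with no repeats: "hacgfe" with length 6

6


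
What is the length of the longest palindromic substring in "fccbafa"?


Input: "fccbafa"
Checking substrings for palindromes:
  [4:7] "afa" (len 3) => palindrome
  [1:3] "cc" (len 2) => palindrome
Longest palindromic substring: "afa" with length 3

3


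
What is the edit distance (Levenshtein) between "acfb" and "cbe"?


Computing edit distance: "acfb" -> "cbe"
DP table:
           c    b    e
      0    1    2    3
  a   1    1    2    3
  c   2    1    2    3
  f   3    2    2    3
  b   4    3    2    3
Edit distance = dp[4][3] = 3

3


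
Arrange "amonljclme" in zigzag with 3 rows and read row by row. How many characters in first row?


Zigzag "amonljclme" into 3 rows:
Placing characters:
  'a' => row 0
  'm' => row 1
  'o' => row 2
  'n' => row 1
  'l' => row 0
  'j' => row 1
  'c' => row 2
  'l' => row 1
  'm' => row 0
  'e' => row 1
Rows:
  Row 0: "alm"
  Row 1: "mnjle"
  Row 2: "oc"
First row length: 3

3


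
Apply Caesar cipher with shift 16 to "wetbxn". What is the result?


Caesar cipher: shift "wetbxn" by 16
  'w' (pos 22) + 16 = pos 12 = 'm'
  'e' (pos 4) + 16 = pos 20 = 'u'
  't' (pos 19) + 16 = pos 9 = 'j'
  'b' (pos 1) + 16 = pos 17 = 'r'
  'x' (pos 23) + 16 = pos 13 = 'n'
  'n' (pos 13) + 16 = pos 3 = 'd'
Result: mujrnd

mujrnd


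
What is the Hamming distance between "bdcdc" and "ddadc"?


Comparing "bdcdc" and "ddadc" position by position:
  Position 0: 'b' vs 'd' => differ
  Position 1: 'd' vs 'd' => same
  Position 2: 'c' vs 'a' => differ
  Position 3: 'd' vs 'd' => same
  Position 4: 'c' vs 'c' => same
Total differences (Hamming distance): 2

2


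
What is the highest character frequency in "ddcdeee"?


Input: ddcdeee
Character counts:
  'c': 1
  'd': 3
  'e': 3
Maximum frequency: 3

3


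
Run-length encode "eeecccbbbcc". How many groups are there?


Input: eeecccbbbcc
Scanning for consecutive runs:
  Group 1: 'e' x 3 (positions 0-2)
  Group 2: 'c' x 3 (positions 3-5)
  Group 3: 'b' x 3 (positions 6-8)
  Group 4: 'c' x 2 (positions 9-10)
Total groups: 4

4


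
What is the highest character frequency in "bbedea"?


Input: bbedea
Character counts:
  'a': 1
  'b': 2
  'd': 1
  'e': 2
Maximum frequency: 2

2


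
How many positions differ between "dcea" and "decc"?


Comparing "dcea" and "decc" position by position:
  Position 0: 'd' vs 'd' => same
  Position 1: 'c' vs 'e' => DIFFER
  Position 2: 'e' vs 'c' => DIFFER
  Position 3: 'a' vs 'c' => DIFFER
Positions that differ: 3

3


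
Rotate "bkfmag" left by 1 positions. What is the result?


Input: "bkfmag", rotate left by 1
First 1 characters: "b"
Remaining characters: "kfmag"
Concatenate remaining + first: "kfmag" + "b" = "kfmagb"

kfmagb


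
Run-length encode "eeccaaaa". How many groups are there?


Input: eeccaaaa
Scanning for consecutive runs:
  Group 1: 'e' x 2 (positions 0-1)
  Group 2: 'c' x 2 (positions 2-3)
  Group 3: 'a' x 4 (positions 4-7)
Total groups: 3

3


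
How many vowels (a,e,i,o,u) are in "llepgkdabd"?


Input: llepgkdabd
Checking each character:
  'l' at position 0: consonant
  'l' at position 1: consonant
  'e' at position 2: vowel (running total: 1)
  'p' at position 3: consonant
  'g' at position 4: consonant
  'k' at position 5: consonant
  'd' at position 6: consonant
  'a' at position 7: vowel (running total: 2)
  'b' at position 8: consonant
  'd' at position 9: consonant
Total vowels: 2

2


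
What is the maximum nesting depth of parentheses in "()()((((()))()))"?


Input: "()()((((()))()))"
Tracking depth:
  Position 0 '(': depth becomes 1
  Position 1 ')': depth becomes 0
  Position 2 '(': depth becomes 1
  Position 3 ')': depth becomes 0
  Position 4 '(': depth becomes 1
  Position 5 '(': depth becomes 2
  Position 6 '(': depth becomes 3
  Position 7 '(': depth becomes 4
  Position 8 '(': depth becomes 5
  Position 9 ')': depth becomes 4
  Position 10 ')': depth becomes 3
  Position 11 ')': depth becomes 2
  Position 12 '(': depth becomes 3
  Position 13 ')': depth becomes 2
  Position 14 ')': depth becomes 1
  Position 15 ')': depth becomes 0
Maximum depth reached: 5

5


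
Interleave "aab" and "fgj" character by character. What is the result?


Interleaving "aab" and "fgj":
  Position 0: 'a' from first, 'f' from second => "af"
  Position 1: 'a' from first, 'g' from second => "ag"
  Position 2: 'b' from first, 'j' from second => "bj"
Result: afagbj

afagbj


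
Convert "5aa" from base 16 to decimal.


Input: "5aa" in base 16
Positional expansion:
  Digit '5' (value 5) x 16^2 = 1280
  Digit 'a' (value 10) x 16^1 = 160
  Digit 'a' (value 10) x 16^0 = 10
Sum = 1450

1450


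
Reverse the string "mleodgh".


Input: mleodgh
Reading characters right to left:
  Position 6: 'h'
  Position 5: 'g'
  Position 4: 'd'
  Position 3: 'o'
  Position 2: 'e'
  Position 1: 'l'
  Position 0: 'm'
Reversed: hgdoelm

hgdoelm


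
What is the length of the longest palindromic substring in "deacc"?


Input: "deacc"
Checking substrings for palindromes:
  [3:5] "cc" (len 2) => palindrome
Longest palindromic substring: "cc" with length 2

2


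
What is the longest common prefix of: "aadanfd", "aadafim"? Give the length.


Words: aadanfd, aadafim
  Position 0: all 'a' => match
  Position 1: all 'a' => match
  Position 2: all 'd' => match
  Position 3: all 'a' => match
  Position 4: ('n', 'f') => mismatch, stop
LCP = "aada" (length 4)

4


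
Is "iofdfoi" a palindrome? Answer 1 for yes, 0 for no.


Input: iofdfoi
Reversed: iofdfoi
  Compare pos 0 ('i') with pos 6 ('i'): match
  Compare pos 1 ('o') with pos 5 ('o'): match
  Compare pos 2 ('f') with pos 4 ('f'): match
Result: palindrome

1


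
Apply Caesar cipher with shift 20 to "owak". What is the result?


Caesar cipher: shift "owak" by 20
  'o' (pos 14) + 20 = pos 8 = 'i'
  'w' (pos 22) + 20 = pos 16 = 'q'
  'a' (pos 0) + 20 = pos 20 = 'u'
  'k' (pos 10) + 20 = pos 4 = 'e'
Result: ique

ique


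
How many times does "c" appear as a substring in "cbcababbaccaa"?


Searching for "c" in "cbcababbaccaa"
Scanning each position:
  Position 0: "c" => MATCH
  Position 1: "b" => no
  Position 2: "c" => MATCH
  Position 3: "a" => no
  Position 4: "b" => no
  Position 5: "a" => no
  Position 6: "b" => no
  Position 7: "b" => no
  Position 8: "a" => no
  Position 9: "c" => MATCH
  Position 10: "c" => MATCH
  Position 11: "a" => no
  Position 12: "a" => no
Total occurrences: 4

4


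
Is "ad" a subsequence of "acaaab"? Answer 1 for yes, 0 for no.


Check if "ad" is a subsequence of "acaaab"
Greedy scan:
  Position 0 ('a'): matches sub[0] = 'a'
  Position 1 ('c'): no match needed
  Position 2 ('a'): no match needed
  Position 3 ('a'): no match needed
  Position 4 ('a'): no match needed
  Position 5 ('b'): no match needed
Only matched 1/2 characters => not a subsequence

0


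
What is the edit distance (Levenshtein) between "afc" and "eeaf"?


Computing edit distance: "afc" -> "eeaf"
DP table:
           e    e    a    f
      0    1    2    3    4
  a   1    1    2    2    3
  f   2    2    2    3    2
  c   3    3    3    3    3
Edit distance = dp[3][4] = 3

3


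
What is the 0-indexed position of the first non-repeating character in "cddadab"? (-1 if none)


Input: cddadab
Character frequencies:
  'a': 2
  'b': 1
  'c': 1
  'd': 3
Scanning left to right for freq == 1:
  Position 0 ('c'): unique! => answer = 0

0


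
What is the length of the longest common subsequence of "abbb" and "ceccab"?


LCS of "abbb" and "ceccab"
DP table:
           c    e    c    c    a    b
      0    0    0    0    0    0    0
  a   0    0    0    0    0    1    1
  b   0    0    0    0    0    1    2
  b   0    0    0    0    0    1    2
  b   0    0    0    0    0    1    2
LCS length = dp[4][6] = 2

2


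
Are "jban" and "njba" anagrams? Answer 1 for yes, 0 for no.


Strings: "jban", "njba"
Sorted first:  abjn
Sorted second: abjn
Sorted forms match => anagrams

1


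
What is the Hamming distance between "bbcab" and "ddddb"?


Comparing "bbcab" and "ddddb" position by position:
  Position 0: 'b' vs 'd' => differ
  Position 1: 'b' vs 'd' => differ
  Position 2: 'c' vs 'd' => differ
  Position 3: 'a' vs 'd' => differ
  Position 4: 'b' vs 'b' => same
Total differences (Hamming distance): 4

4


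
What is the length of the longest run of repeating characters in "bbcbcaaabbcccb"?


Input: "bbcbcaaabbcccb"
Scanning for longest run:
  Position 1 ('b'): continues run of 'b', length=2
  Position 2 ('c'): new char, reset run to 1
  Position 3 ('b'): new char, reset run to 1
  Position 4 ('c'): new char, reset run to 1
  Position 5 ('a'): new char, reset run to 1
  Position 6 ('a'): continues run of 'a', length=2
  Position 7 ('a'): continues run of 'a', length=3
  Position 8 ('b'): new char, reset run to 1
  Position 9 ('b'): continues run of 'b', length=2
  Position 10 ('c'): new char, reset run to 1
  Position 11 ('c'): continues run of 'c', length=2
  Position 12 ('c'): continues run of 'c', length=3
  Position 13 ('b'): new char, reset run to 1
Longest run: 'a' with length 3

3


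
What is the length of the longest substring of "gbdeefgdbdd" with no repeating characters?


Input: "gbdeefgdbdd"
Sliding window (track last position of each char):
  Position 0 ('g'): window [0,0] length 1 -- new best
  Position 1 ('b'): window [0,1] length 2 -- new best
  Position 2 ('d'): window [0,2] length 3 -- new best
  Position 3 ('e'): window [0,3] length 4 -- new best
  Position 4 ('e'): repeat (last at 3), move window start to 4
  Position 4 ('e'): window [4,4] length 1
  Position 5 ('f'): window [4,5] length 2
  Position 6 ('g'): window [4,6] length 3
  Position 7 ('d'): window [4,7] length 4
  Position 8 ('b'): window [4,8] length 5 -- new best
  Position 9 ('d'): repeat (last at 7), move window start to 8
  Position 9 ('d'): window [8,9] length 2
  Position 10 ('d'): repeat (last at 9), move window start to 10
  Position 10 ('d'): window [10,10] length 1
Longest substring with no repeats: "efgdb" with length 5

5


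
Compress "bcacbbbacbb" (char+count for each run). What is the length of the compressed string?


Input: bcacbbbacbb
Runs:
  'b' x 1 => "b1"
  'c' x 1 => "c1"
  'a' x 1 => "a1"
  'c' x 1 => "c1"
  'b' x 3 => "b3"
  'a' x 1 => "a1"
  'c' x 1 => "c1"
  'b' x 2 => "b2"
Compressed: "b1c1a1c1b3a1c1b2"
Compressed length: 16

16


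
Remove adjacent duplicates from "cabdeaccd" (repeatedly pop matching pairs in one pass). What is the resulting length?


Input: cabdeaccd
Stack-based adjacent duplicate removal:
  Read 'c': push. Stack: c
  Read 'a': push. Stack: ca
  Read 'b': push. Stack: cab
  Read 'd': push. Stack: cabd
  Read 'e': push. Stack: cabde
  Read 'a': push. Stack: cabdea
  Read 'c': push. Stack: cabdeac
  Read 'c': matches stack top 'c' => pop. Stack: cabdea
  Read 'd': push. Stack: cabdead
Final stack: "cabdead" (length 7)

7


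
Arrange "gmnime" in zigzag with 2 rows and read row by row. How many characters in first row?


Zigzag "gmnime" into 2 rows:
Placing characters:
  'g' => row 0
  'm' => row 1
  'n' => row 0
  'i' => row 1
  'm' => row 0
  'e' => row 1
Rows:
  Row 0: "gnm"
  Row 1: "mie"
First row length: 3

3


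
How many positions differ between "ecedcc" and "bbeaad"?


Comparing "ecedcc" and "bbeaad" position by position:
  Position 0: 'e' vs 'b' => DIFFER
  Position 1: 'c' vs 'b' => DIFFER
  Position 2: 'e' vs 'e' => same
  Position 3: 'd' vs 'a' => DIFFER
  Position 4: 'c' vs 'a' => DIFFER
  Position 5: 'c' vs 'd' => DIFFER
Positions that differ: 5

5


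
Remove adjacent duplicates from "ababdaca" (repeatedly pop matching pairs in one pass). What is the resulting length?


Input: ababdaca
Stack-based adjacent duplicate removal:
  Read 'a': push. Stack: a
  Read 'b': push. Stack: ab
  Read 'a': push. Stack: aba
  Read 'b': push. Stack: abab
  Read 'd': push. Stack: ababd
  Read 'a': push. Stack: ababda
  Read 'c': push. Stack: ababdac
  Read 'a': push. Stack: ababdaca
Final stack: "ababdaca" (length 8)

8


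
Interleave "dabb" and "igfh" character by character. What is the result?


Interleaving "dabb" and "igfh":
  Position 0: 'd' from first, 'i' from second => "di"
  Position 1: 'a' from first, 'g' from second => "ag"
  Position 2: 'b' from first, 'f' from second => "bf"
  Position 3: 'b' from first, 'h' from second => "bh"
Result: diagbfbh

diagbfbh


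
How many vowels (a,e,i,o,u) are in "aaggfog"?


Input: aaggfog
Checking each character:
  'a' at position 0: vowel (running total: 1)
  'a' at position 1: vowel (running total: 2)
  'g' at position 2: consonant
  'g' at position 3: consonant
  'f' at position 4: consonant
  'o' at position 5: vowel (running total: 3)
  'g' at position 6: consonant
Total vowels: 3

3


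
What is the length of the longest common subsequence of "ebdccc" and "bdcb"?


LCS of "ebdccc" and "bdcb"
DP table:
           b    d    c    b
      0    0    0    0    0
  e   0    0    0    0    0
  b   0    1    1    1    1
  d   0    1    2    2    2
  c   0    1    2    3    3
  c   0    1    2    3    3
  c   0    1    2    3    3
LCS length = dp[6][4] = 3

3


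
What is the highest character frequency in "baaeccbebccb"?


Input: baaeccbebccb
Character counts:
  'a': 2
  'b': 4
  'c': 4
  'e': 2
Maximum frequency: 4

4


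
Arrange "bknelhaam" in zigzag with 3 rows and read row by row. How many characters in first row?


Zigzag "bknelhaam" into 3 rows:
Placing characters:
  'b' => row 0
  'k' => row 1
  'n' => row 2
  'e' => row 1
  'l' => row 0
  'h' => row 1
  'a' => row 2
  'a' => row 1
  'm' => row 0
Rows:
  Row 0: "blm"
  Row 1: "keha"
  Row 2: "na"
First row length: 3

3


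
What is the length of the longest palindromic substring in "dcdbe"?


Input: "dcdbe"
Checking substrings for palindromes:
  [0:3] "dcd" (len 3) => palindrome
Longest palindromic substring: "dcd" with length 3

3


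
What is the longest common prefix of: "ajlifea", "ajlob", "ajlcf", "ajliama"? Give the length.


Words: ajlifea, ajlob, ajlcf, ajliama
  Position 0: all 'a' => match
  Position 1: all 'j' => match
  Position 2: all 'l' => match
  Position 3: ('i', 'o', 'c', 'i') => mismatch, stop
LCP = "ajl" (length 3)

3


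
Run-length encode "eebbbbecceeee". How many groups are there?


Input: eebbbbecceeee
Scanning for consecutive runs:
  Group 1: 'e' x 2 (positions 0-1)
  Group 2: 'b' x 4 (positions 2-5)
  Group 3: 'e' x 1 (positions 6-6)
  Group 4: 'c' x 2 (positions 7-8)
  Group 5: 'e' x 4 (positions 9-12)
Total groups: 5

5


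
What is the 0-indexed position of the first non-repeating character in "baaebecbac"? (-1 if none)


Input: baaebecbac
Character frequencies:
  'a': 3
  'b': 3
  'c': 2
  'e': 2
Scanning left to right for freq == 1:
  Position 0 ('b'): freq=3, skip
  Position 1 ('a'): freq=3, skip
  Position 2 ('a'): freq=3, skip
  Position 3 ('e'): freq=2, skip
  Position 4 ('b'): freq=3, skip
  Position 5 ('e'): freq=2, skip
  Position 6 ('c'): freq=2, skip
  Position 7 ('b'): freq=3, skip
  Position 8 ('a'): freq=3, skip
  Position 9 ('c'): freq=2, skip
  No unique character found => answer = -1

-1


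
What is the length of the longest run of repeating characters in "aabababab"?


Input: "aabababab"
Scanning for longest run:
  Position 1 ('a'): continues run of 'a', length=2
  Position 2 ('b'): new char, reset run to 1
  Position 3 ('a'): new char, reset run to 1
  Position 4 ('b'): new char, reset run to 1
  Position 5 ('a'): new char, reset run to 1
  Position 6 ('b'): new char, reset run to 1
  Position 7 ('a'): new char, reset run to 1
  Position 8 ('b'): new char, reset run to 1
Longest run: 'a' with length 2

2


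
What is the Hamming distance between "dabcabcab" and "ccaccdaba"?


Comparing "dabcabcab" and "ccaccdaba" position by position:
  Position 0: 'd' vs 'c' => differ
  Position 1: 'a' vs 'c' => differ
  Position 2: 'b' vs 'a' => differ
  Position 3: 'c' vs 'c' => same
  Position 4: 'a' vs 'c' => differ
  Position 5: 'b' vs 'd' => differ
  Position 6: 'c' vs 'a' => differ
  Position 7: 'a' vs 'b' => differ
  Position 8: 'b' vs 'a' => differ
Total differences (Hamming distance): 8

8


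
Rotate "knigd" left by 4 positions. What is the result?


Input: "knigd", rotate left by 4
First 4 characters: "knig"
Remaining characters: "d"
Concatenate remaining + first: "d" + "knig" = "dknig"

dknig


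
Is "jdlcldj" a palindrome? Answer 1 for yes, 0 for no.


Input: jdlcldj
Reversed: jdlcldj
  Compare pos 0 ('j') with pos 6 ('j'): match
  Compare pos 1 ('d') with pos 5 ('d'): match
  Compare pos 2 ('l') with pos 4 ('l'): match
Result: palindrome

1


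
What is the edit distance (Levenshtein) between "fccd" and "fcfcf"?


Computing edit distance: "fccd" -> "fcfcf"
DP table:
           f    c    f    c    f
      0    1    2    3    4    5
  f   1    0    1    2    3    4
  c   2    1    0    1    2    3
  c   3    2    1    1    1    2
  d   4    3    2    2    2    2
Edit distance = dp[4][5] = 2

2
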